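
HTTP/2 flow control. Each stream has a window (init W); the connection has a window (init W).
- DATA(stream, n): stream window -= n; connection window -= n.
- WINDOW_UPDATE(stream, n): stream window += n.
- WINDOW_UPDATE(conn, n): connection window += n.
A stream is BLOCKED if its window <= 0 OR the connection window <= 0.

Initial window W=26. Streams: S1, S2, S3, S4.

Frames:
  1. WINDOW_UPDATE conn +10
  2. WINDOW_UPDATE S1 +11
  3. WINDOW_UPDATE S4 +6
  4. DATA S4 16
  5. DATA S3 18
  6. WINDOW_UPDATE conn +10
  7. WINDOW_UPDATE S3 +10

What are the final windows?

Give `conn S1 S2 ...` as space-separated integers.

Answer: 12 37 26 18 16

Derivation:
Op 1: conn=36 S1=26 S2=26 S3=26 S4=26 blocked=[]
Op 2: conn=36 S1=37 S2=26 S3=26 S4=26 blocked=[]
Op 3: conn=36 S1=37 S2=26 S3=26 S4=32 blocked=[]
Op 4: conn=20 S1=37 S2=26 S3=26 S4=16 blocked=[]
Op 5: conn=2 S1=37 S2=26 S3=8 S4=16 blocked=[]
Op 6: conn=12 S1=37 S2=26 S3=8 S4=16 blocked=[]
Op 7: conn=12 S1=37 S2=26 S3=18 S4=16 blocked=[]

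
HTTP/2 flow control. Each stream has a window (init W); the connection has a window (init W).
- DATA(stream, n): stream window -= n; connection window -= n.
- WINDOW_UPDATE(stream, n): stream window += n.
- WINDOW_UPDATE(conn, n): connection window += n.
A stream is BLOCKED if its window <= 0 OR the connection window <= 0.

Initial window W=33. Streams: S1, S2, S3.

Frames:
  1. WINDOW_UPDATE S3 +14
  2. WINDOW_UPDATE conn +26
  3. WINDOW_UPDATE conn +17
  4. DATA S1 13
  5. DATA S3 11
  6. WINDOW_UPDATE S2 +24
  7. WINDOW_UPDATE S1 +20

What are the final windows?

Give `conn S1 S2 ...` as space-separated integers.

Op 1: conn=33 S1=33 S2=33 S3=47 blocked=[]
Op 2: conn=59 S1=33 S2=33 S3=47 blocked=[]
Op 3: conn=76 S1=33 S2=33 S3=47 blocked=[]
Op 4: conn=63 S1=20 S2=33 S3=47 blocked=[]
Op 5: conn=52 S1=20 S2=33 S3=36 blocked=[]
Op 6: conn=52 S1=20 S2=57 S3=36 blocked=[]
Op 7: conn=52 S1=40 S2=57 S3=36 blocked=[]

Answer: 52 40 57 36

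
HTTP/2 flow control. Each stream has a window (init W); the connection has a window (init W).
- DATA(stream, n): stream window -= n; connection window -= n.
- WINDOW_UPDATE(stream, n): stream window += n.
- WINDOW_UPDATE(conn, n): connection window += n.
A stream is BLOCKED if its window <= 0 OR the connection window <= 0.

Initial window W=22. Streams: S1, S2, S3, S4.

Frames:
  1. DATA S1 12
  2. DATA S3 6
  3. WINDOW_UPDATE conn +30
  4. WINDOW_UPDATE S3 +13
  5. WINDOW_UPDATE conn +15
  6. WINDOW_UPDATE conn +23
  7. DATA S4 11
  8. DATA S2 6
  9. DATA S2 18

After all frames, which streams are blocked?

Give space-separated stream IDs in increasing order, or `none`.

Op 1: conn=10 S1=10 S2=22 S3=22 S4=22 blocked=[]
Op 2: conn=4 S1=10 S2=22 S3=16 S4=22 blocked=[]
Op 3: conn=34 S1=10 S2=22 S3=16 S4=22 blocked=[]
Op 4: conn=34 S1=10 S2=22 S3=29 S4=22 blocked=[]
Op 5: conn=49 S1=10 S2=22 S3=29 S4=22 blocked=[]
Op 6: conn=72 S1=10 S2=22 S3=29 S4=22 blocked=[]
Op 7: conn=61 S1=10 S2=22 S3=29 S4=11 blocked=[]
Op 8: conn=55 S1=10 S2=16 S3=29 S4=11 blocked=[]
Op 9: conn=37 S1=10 S2=-2 S3=29 S4=11 blocked=[2]

Answer: S2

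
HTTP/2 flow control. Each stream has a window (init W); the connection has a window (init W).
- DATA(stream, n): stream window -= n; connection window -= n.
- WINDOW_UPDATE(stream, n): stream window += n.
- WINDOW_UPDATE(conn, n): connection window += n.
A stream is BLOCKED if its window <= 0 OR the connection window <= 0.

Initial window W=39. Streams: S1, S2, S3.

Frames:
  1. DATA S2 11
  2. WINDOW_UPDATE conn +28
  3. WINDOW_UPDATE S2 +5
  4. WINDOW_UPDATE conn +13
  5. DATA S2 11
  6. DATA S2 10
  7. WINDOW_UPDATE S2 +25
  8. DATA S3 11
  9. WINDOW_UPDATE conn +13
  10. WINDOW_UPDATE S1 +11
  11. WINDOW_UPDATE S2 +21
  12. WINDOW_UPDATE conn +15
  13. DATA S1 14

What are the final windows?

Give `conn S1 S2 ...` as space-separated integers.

Op 1: conn=28 S1=39 S2=28 S3=39 blocked=[]
Op 2: conn=56 S1=39 S2=28 S3=39 blocked=[]
Op 3: conn=56 S1=39 S2=33 S3=39 blocked=[]
Op 4: conn=69 S1=39 S2=33 S3=39 blocked=[]
Op 5: conn=58 S1=39 S2=22 S3=39 blocked=[]
Op 6: conn=48 S1=39 S2=12 S3=39 blocked=[]
Op 7: conn=48 S1=39 S2=37 S3=39 blocked=[]
Op 8: conn=37 S1=39 S2=37 S3=28 blocked=[]
Op 9: conn=50 S1=39 S2=37 S3=28 blocked=[]
Op 10: conn=50 S1=50 S2=37 S3=28 blocked=[]
Op 11: conn=50 S1=50 S2=58 S3=28 blocked=[]
Op 12: conn=65 S1=50 S2=58 S3=28 blocked=[]
Op 13: conn=51 S1=36 S2=58 S3=28 blocked=[]

Answer: 51 36 58 28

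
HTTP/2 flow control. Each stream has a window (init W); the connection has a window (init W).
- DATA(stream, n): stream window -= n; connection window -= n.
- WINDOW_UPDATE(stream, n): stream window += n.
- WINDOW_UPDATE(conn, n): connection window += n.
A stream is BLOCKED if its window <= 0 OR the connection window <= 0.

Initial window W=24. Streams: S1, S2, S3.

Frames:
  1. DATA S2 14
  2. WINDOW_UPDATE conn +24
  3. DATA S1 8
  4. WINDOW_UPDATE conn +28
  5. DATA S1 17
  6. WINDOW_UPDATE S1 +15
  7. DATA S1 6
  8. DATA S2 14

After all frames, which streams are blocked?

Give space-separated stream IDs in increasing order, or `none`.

Answer: S2

Derivation:
Op 1: conn=10 S1=24 S2=10 S3=24 blocked=[]
Op 2: conn=34 S1=24 S2=10 S3=24 blocked=[]
Op 3: conn=26 S1=16 S2=10 S3=24 blocked=[]
Op 4: conn=54 S1=16 S2=10 S3=24 blocked=[]
Op 5: conn=37 S1=-1 S2=10 S3=24 blocked=[1]
Op 6: conn=37 S1=14 S2=10 S3=24 blocked=[]
Op 7: conn=31 S1=8 S2=10 S3=24 blocked=[]
Op 8: conn=17 S1=8 S2=-4 S3=24 blocked=[2]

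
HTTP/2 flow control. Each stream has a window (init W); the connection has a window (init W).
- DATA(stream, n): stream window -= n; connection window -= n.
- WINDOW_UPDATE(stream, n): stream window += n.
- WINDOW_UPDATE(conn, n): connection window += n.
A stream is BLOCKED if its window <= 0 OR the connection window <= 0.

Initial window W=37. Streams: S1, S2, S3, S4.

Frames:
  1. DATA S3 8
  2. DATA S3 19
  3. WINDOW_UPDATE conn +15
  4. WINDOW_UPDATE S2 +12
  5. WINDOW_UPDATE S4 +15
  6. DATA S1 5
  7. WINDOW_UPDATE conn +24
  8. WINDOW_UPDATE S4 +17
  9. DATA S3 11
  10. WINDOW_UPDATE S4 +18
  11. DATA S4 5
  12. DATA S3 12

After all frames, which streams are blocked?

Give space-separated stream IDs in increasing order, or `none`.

Op 1: conn=29 S1=37 S2=37 S3=29 S4=37 blocked=[]
Op 2: conn=10 S1=37 S2=37 S3=10 S4=37 blocked=[]
Op 3: conn=25 S1=37 S2=37 S3=10 S4=37 blocked=[]
Op 4: conn=25 S1=37 S2=49 S3=10 S4=37 blocked=[]
Op 5: conn=25 S1=37 S2=49 S3=10 S4=52 blocked=[]
Op 6: conn=20 S1=32 S2=49 S3=10 S4=52 blocked=[]
Op 7: conn=44 S1=32 S2=49 S3=10 S4=52 blocked=[]
Op 8: conn=44 S1=32 S2=49 S3=10 S4=69 blocked=[]
Op 9: conn=33 S1=32 S2=49 S3=-1 S4=69 blocked=[3]
Op 10: conn=33 S1=32 S2=49 S3=-1 S4=87 blocked=[3]
Op 11: conn=28 S1=32 S2=49 S3=-1 S4=82 blocked=[3]
Op 12: conn=16 S1=32 S2=49 S3=-13 S4=82 blocked=[3]

Answer: S3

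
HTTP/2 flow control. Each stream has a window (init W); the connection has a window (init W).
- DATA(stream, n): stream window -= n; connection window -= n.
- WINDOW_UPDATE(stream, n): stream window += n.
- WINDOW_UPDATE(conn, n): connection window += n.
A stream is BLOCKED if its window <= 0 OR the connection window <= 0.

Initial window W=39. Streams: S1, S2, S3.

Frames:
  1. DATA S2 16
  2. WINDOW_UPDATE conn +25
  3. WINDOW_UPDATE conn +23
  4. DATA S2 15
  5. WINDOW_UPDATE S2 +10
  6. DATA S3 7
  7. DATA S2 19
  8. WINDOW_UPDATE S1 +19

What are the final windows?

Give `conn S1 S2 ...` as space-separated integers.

Answer: 30 58 -1 32

Derivation:
Op 1: conn=23 S1=39 S2=23 S3=39 blocked=[]
Op 2: conn=48 S1=39 S2=23 S3=39 blocked=[]
Op 3: conn=71 S1=39 S2=23 S3=39 blocked=[]
Op 4: conn=56 S1=39 S2=8 S3=39 blocked=[]
Op 5: conn=56 S1=39 S2=18 S3=39 blocked=[]
Op 6: conn=49 S1=39 S2=18 S3=32 blocked=[]
Op 7: conn=30 S1=39 S2=-1 S3=32 blocked=[2]
Op 8: conn=30 S1=58 S2=-1 S3=32 blocked=[2]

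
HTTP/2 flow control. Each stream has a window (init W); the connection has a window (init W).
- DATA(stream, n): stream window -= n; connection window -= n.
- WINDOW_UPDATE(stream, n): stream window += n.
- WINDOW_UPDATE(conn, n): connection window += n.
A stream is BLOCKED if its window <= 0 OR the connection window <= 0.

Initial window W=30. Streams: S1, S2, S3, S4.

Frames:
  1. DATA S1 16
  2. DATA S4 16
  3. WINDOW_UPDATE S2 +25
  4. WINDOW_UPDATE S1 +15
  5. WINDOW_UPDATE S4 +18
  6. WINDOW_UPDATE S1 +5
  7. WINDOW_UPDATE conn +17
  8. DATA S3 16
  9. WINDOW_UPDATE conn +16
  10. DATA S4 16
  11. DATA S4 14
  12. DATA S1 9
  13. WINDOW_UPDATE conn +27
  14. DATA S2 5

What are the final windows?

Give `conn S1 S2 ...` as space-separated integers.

Op 1: conn=14 S1=14 S2=30 S3=30 S4=30 blocked=[]
Op 2: conn=-2 S1=14 S2=30 S3=30 S4=14 blocked=[1, 2, 3, 4]
Op 3: conn=-2 S1=14 S2=55 S3=30 S4=14 blocked=[1, 2, 3, 4]
Op 4: conn=-2 S1=29 S2=55 S3=30 S4=14 blocked=[1, 2, 3, 4]
Op 5: conn=-2 S1=29 S2=55 S3=30 S4=32 blocked=[1, 2, 3, 4]
Op 6: conn=-2 S1=34 S2=55 S3=30 S4=32 blocked=[1, 2, 3, 4]
Op 7: conn=15 S1=34 S2=55 S3=30 S4=32 blocked=[]
Op 8: conn=-1 S1=34 S2=55 S3=14 S4=32 blocked=[1, 2, 3, 4]
Op 9: conn=15 S1=34 S2=55 S3=14 S4=32 blocked=[]
Op 10: conn=-1 S1=34 S2=55 S3=14 S4=16 blocked=[1, 2, 3, 4]
Op 11: conn=-15 S1=34 S2=55 S3=14 S4=2 blocked=[1, 2, 3, 4]
Op 12: conn=-24 S1=25 S2=55 S3=14 S4=2 blocked=[1, 2, 3, 4]
Op 13: conn=3 S1=25 S2=55 S3=14 S4=2 blocked=[]
Op 14: conn=-2 S1=25 S2=50 S3=14 S4=2 blocked=[1, 2, 3, 4]

Answer: -2 25 50 14 2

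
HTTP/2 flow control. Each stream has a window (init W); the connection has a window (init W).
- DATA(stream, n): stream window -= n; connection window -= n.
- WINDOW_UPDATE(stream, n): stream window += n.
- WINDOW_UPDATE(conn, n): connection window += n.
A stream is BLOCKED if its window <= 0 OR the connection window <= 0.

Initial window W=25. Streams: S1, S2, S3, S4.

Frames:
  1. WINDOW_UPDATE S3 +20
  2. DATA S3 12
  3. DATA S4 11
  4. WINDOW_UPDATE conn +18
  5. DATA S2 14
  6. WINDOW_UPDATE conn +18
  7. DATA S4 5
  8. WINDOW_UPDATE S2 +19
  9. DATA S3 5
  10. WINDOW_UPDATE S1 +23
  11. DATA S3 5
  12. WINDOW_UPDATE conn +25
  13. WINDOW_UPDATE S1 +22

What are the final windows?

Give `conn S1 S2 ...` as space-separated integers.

Op 1: conn=25 S1=25 S2=25 S3=45 S4=25 blocked=[]
Op 2: conn=13 S1=25 S2=25 S3=33 S4=25 blocked=[]
Op 3: conn=2 S1=25 S2=25 S3=33 S4=14 blocked=[]
Op 4: conn=20 S1=25 S2=25 S3=33 S4=14 blocked=[]
Op 5: conn=6 S1=25 S2=11 S3=33 S4=14 blocked=[]
Op 6: conn=24 S1=25 S2=11 S3=33 S4=14 blocked=[]
Op 7: conn=19 S1=25 S2=11 S3=33 S4=9 blocked=[]
Op 8: conn=19 S1=25 S2=30 S3=33 S4=9 blocked=[]
Op 9: conn=14 S1=25 S2=30 S3=28 S4=9 blocked=[]
Op 10: conn=14 S1=48 S2=30 S3=28 S4=9 blocked=[]
Op 11: conn=9 S1=48 S2=30 S3=23 S4=9 blocked=[]
Op 12: conn=34 S1=48 S2=30 S3=23 S4=9 blocked=[]
Op 13: conn=34 S1=70 S2=30 S3=23 S4=9 blocked=[]

Answer: 34 70 30 23 9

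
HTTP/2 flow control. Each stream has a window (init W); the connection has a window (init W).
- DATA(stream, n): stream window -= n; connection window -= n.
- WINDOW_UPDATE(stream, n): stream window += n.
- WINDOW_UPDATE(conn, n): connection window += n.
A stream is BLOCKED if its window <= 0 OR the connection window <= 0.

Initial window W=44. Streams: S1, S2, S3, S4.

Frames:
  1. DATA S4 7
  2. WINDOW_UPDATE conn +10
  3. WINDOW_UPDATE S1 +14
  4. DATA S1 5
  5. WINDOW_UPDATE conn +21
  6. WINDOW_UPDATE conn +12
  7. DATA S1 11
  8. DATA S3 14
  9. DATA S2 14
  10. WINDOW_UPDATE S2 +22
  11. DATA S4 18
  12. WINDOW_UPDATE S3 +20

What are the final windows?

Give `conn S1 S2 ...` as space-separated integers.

Answer: 18 42 52 50 19

Derivation:
Op 1: conn=37 S1=44 S2=44 S3=44 S4=37 blocked=[]
Op 2: conn=47 S1=44 S2=44 S3=44 S4=37 blocked=[]
Op 3: conn=47 S1=58 S2=44 S3=44 S4=37 blocked=[]
Op 4: conn=42 S1=53 S2=44 S3=44 S4=37 blocked=[]
Op 5: conn=63 S1=53 S2=44 S3=44 S4=37 blocked=[]
Op 6: conn=75 S1=53 S2=44 S3=44 S4=37 blocked=[]
Op 7: conn=64 S1=42 S2=44 S3=44 S4=37 blocked=[]
Op 8: conn=50 S1=42 S2=44 S3=30 S4=37 blocked=[]
Op 9: conn=36 S1=42 S2=30 S3=30 S4=37 blocked=[]
Op 10: conn=36 S1=42 S2=52 S3=30 S4=37 blocked=[]
Op 11: conn=18 S1=42 S2=52 S3=30 S4=19 blocked=[]
Op 12: conn=18 S1=42 S2=52 S3=50 S4=19 blocked=[]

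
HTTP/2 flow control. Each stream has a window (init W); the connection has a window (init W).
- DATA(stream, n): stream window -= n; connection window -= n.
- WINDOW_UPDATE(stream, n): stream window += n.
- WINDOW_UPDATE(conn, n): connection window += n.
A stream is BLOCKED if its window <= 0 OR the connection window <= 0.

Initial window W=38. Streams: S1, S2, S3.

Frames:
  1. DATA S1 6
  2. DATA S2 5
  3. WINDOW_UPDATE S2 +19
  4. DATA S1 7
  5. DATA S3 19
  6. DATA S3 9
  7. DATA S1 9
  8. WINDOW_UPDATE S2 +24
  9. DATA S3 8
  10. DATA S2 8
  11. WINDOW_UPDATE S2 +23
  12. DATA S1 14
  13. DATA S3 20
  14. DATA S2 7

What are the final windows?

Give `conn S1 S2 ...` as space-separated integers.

Op 1: conn=32 S1=32 S2=38 S3=38 blocked=[]
Op 2: conn=27 S1=32 S2=33 S3=38 blocked=[]
Op 3: conn=27 S1=32 S2=52 S3=38 blocked=[]
Op 4: conn=20 S1=25 S2=52 S3=38 blocked=[]
Op 5: conn=1 S1=25 S2=52 S3=19 blocked=[]
Op 6: conn=-8 S1=25 S2=52 S3=10 blocked=[1, 2, 3]
Op 7: conn=-17 S1=16 S2=52 S3=10 blocked=[1, 2, 3]
Op 8: conn=-17 S1=16 S2=76 S3=10 blocked=[1, 2, 3]
Op 9: conn=-25 S1=16 S2=76 S3=2 blocked=[1, 2, 3]
Op 10: conn=-33 S1=16 S2=68 S3=2 blocked=[1, 2, 3]
Op 11: conn=-33 S1=16 S2=91 S3=2 blocked=[1, 2, 3]
Op 12: conn=-47 S1=2 S2=91 S3=2 blocked=[1, 2, 3]
Op 13: conn=-67 S1=2 S2=91 S3=-18 blocked=[1, 2, 3]
Op 14: conn=-74 S1=2 S2=84 S3=-18 blocked=[1, 2, 3]

Answer: -74 2 84 -18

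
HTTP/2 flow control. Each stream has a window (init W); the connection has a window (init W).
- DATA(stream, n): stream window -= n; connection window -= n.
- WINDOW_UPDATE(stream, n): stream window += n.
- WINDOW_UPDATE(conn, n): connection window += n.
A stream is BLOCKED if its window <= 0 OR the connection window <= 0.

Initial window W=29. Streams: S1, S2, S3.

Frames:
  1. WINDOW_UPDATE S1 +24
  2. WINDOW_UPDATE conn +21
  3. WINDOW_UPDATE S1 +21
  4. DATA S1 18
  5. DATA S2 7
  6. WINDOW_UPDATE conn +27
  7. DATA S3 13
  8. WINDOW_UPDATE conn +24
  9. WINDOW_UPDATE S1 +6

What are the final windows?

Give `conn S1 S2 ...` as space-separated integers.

Op 1: conn=29 S1=53 S2=29 S3=29 blocked=[]
Op 2: conn=50 S1=53 S2=29 S3=29 blocked=[]
Op 3: conn=50 S1=74 S2=29 S3=29 blocked=[]
Op 4: conn=32 S1=56 S2=29 S3=29 blocked=[]
Op 5: conn=25 S1=56 S2=22 S3=29 blocked=[]
Op 6: conn=52 S1=56 S2=22 S3=29 blocked=[]
Op 7: conn=39 S1=56 S2=22 S3=16 blocked=[]
Op 8: conn=63 S1=56 S2=22 S3=16 blocked=[]
Op 9: conn=63 S1=62 S2=22 S3=16 blocked=[]

Answer: 63 62 22 16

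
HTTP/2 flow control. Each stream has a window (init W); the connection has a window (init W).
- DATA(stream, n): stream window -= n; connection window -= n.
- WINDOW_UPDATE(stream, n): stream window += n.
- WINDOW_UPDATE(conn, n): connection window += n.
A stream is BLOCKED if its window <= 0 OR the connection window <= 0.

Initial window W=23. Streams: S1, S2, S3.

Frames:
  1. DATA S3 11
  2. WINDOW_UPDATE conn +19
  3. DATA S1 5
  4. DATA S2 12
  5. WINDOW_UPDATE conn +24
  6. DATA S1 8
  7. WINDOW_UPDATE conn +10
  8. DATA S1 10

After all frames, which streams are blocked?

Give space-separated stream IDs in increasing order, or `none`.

Answer: S1

Derivation:
Op 1: conn=12 S1=23 S2=23 S3=12 blocked=[]
Op 2: conn=31 S1=23 S2=23 S3=12 blocked=[]
Op 3: conn=26 S1=18 S2=23 S3=12 blocked=[]
Op 4: conn=14 S1=18 S2=11 S3=12 blocked=[]
Op 5: conn=38 S1=18 S2=11 S3=12 blocked=[]
Op 6: conn=30 S1=10 S2=11 S3=12 blocked=[]
Op 7: conn=40 S1=10 S2=11 S3=12 blocked=[]
Op 8: conn=30 S1=0 S2=11 S3=12 blocked=[1]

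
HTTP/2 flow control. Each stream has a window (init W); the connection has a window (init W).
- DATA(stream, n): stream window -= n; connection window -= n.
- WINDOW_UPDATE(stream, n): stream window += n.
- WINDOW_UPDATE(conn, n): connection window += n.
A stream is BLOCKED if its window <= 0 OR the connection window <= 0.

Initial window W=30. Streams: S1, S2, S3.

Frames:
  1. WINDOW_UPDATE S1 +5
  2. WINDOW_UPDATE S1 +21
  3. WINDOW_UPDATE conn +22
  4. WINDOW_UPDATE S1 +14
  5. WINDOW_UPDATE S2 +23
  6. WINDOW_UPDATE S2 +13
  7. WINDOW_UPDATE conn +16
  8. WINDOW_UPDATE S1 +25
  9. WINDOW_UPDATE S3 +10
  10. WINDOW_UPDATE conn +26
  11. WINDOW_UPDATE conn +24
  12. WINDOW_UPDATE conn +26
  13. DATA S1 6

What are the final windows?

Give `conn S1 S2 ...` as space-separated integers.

Answer: 138 89 66 40

Derivation:
Op 1: conn=30 S1=35 S2=30 S3=30 blocked=[]
Op 2: conn=30 S1=56 S2=30 S3=30 blocked=[]
Op 3: conn=52 S1=56 S2=30 S3=30 blocked=[]
Op 4: conn=52 S1=70 S2=30 S3=30 blocked=[]
Op 5: conn=52 S1=70 S2=53 S3=30 blocked=[]
Op 6: conn=52 S1=70 S2=66 S3=30 blocked=[]
Op 7: conn=68 S1=70 S2=66 S3=30 blocked=[]
Op 8: conn=68 S1=95 S2=66 S3=30 blocked=[]
Op 9: conn=68 S1=95 S2=66 S3=40 blocked=[]
Op 10: conn=94 S1=95 S2=66 S3=40 blocked=[]
Op 11: conn=118 S1=95 S2=66 S3=40 blocked=[]
Op 12: conn=144 S1=95 S2=66 S3=40 blocked=[]
Op 13: conn=138 S1=89 S2=66 S3=40 blocked=[]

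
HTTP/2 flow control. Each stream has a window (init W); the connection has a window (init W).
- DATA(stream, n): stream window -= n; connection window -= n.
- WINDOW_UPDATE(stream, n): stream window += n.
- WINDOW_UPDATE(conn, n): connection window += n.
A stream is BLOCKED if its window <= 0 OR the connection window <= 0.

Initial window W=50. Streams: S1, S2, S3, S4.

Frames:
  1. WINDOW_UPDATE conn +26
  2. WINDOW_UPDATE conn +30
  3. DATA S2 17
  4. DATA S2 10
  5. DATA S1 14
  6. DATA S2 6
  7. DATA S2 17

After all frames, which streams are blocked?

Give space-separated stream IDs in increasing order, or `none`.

Op 1: conn=76 S1=50 S2=50 S3=50 S4=50 blocked=[]
Op 2: conn=106 S1=50 S2=50 S3=50 S4=50 blocked=[]
Op 3: conn=89 S1=50 S2=33 S3=50 S4=50 blocked=[]
Op 4: conn=79 S1=50 S2=23 S3=50 S4=50 blocked=[]
Op 5: conn=65 S1=36 S2=23 S3=50 S4=50 blocked=[]
Op 6: conn=59 S1=36 S2=17 S3=50 S4=50 blocked=[]
Op 7: conn=42 S1=36 S2=0 S3=50 S4=50 blocked=[2]

Answer: S2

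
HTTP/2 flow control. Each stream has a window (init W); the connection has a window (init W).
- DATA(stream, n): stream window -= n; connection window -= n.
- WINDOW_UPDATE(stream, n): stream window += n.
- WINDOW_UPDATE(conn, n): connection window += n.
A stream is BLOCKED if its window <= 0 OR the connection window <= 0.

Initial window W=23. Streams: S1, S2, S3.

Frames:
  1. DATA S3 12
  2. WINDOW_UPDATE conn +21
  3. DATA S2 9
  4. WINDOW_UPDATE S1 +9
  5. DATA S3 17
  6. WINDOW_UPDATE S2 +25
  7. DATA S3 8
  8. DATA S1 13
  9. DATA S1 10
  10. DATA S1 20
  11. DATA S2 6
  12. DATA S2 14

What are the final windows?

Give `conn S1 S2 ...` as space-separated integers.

Op 1: conn=11 S1=23 S2=23 S3=11 blocked=[]
Op 2: conn=32 S1=23 S2=23 S3=11 blocked=[]
Op 3: conn=23 S1=23 S2=14 S3=11 blocked=[]
Op 4: conn=23 S1=32 S2=14 S3=11 blocked=[]
Op 5: conn=6 S1=32 S2=14 S3=-6 blocked=[3]
Op 6: conn=6 S1=32 S2=39 S3=-6 blocked=[3]
Op 7: conn=-2 S1=32 S2=39 S3=-14 blocked=[1, 2, 3]
Op 8: conn=-15 S1=19 S2=39 S3=-14 blocked=[1, 2, 3]
Op 9: conn=-25 S1=9 S2=39 S3=-14 blocked=[1, 2, 3]
Op 10: conn=-45 S1=-11 S2=39 S3=-14 blocked=[1, 2, 3]
Op 11: conn=-51 S1=-11 S2=33 S3=-14 blocked=[1, 2, 3]
Op 12: conn=-65 S1=-11 S2=19 S3=-14 blocked=[1, 2, 3]

Answer: -65 -11 19 -14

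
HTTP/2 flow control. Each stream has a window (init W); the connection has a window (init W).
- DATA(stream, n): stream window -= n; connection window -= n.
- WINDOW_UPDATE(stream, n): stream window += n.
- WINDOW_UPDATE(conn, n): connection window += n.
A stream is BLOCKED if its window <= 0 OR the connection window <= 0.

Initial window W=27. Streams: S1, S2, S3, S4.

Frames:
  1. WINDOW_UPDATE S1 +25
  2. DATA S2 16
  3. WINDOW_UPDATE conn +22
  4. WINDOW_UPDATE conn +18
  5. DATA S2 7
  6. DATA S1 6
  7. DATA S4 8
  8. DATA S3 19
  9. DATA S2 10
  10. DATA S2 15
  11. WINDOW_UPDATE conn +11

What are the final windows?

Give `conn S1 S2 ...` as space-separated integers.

Answer: -3 46 -21 8 19

Derivation:
Op 1: conn=27 S1=52 S2=27 S3=27 S4=27 blocked=[]
Op 2: conn=11 S1=52 S2=11 S3=27 S4=27 blocked=[]
Op 3: conn=33 S1=52 S2=11 S3=27 S4=27 blocked=[]
Op 4: conn=51 S1=52 S2=11 S3=27 S4=27 blocked=[]
Op 5: conn=44 S1=52 S2=4 S3=27 S4=27 blocked=[]
Op 6: conn=38 S1=46 S2=4 S3=27 S4=27 blocked=[]
Op 7: conn=30 S1=46 S2=4 S3=27 S4=19 blocked=[]
Op 8: conn=11 S1=46 S2=4 S3=8 S4=19 blocked=[]
Op 9: conn=1 S1=46 S2=-6 S3=8 S4=19 blocked=[2]
Op 10: conn=-14 S1=46 S2=-21 S3=8 S4=19 blocked=[1, 2, 3, 4]
Op 11: conn=-3 S1=46 S2=-21 S3=8 S4=19 blocked=[1, 2, 3, 4]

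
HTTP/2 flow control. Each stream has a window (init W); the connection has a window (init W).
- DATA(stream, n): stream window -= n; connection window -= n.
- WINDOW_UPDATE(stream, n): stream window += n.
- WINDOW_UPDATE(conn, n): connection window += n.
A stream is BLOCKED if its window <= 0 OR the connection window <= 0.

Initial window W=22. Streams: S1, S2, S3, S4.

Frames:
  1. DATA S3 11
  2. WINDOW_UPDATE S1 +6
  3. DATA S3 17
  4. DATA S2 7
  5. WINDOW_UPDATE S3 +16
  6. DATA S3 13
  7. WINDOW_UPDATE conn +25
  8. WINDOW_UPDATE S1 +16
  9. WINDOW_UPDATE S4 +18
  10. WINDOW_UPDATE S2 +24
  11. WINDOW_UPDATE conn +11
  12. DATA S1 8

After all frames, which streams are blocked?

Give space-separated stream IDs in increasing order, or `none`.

Op 1: conn=11 S1=22 S2=22 S3=11 S4=22 blocked=[]
Op 2: conn=11 S1=28 S2=22 S3=11 S4=22 blocked=[]
Op 3: conn=-6 S1=28 S2=22 S3=-6 S4=22 blocked=[1, 2, 3, 4]
Op 4: conn=-13 S1=28 S2=15 S3=-6 S4=22 blocked=[1, 2, 3, 4]
Op 5: conn=-13 S1=28 S2=15 S3=10 S4=22 blocked=[1, 2, 3, 4]
Op 6: conn=-26 S1=28 S2=15 S3=-3 S4=22 blocked=[1, 2, 3, 4]
Op 7: conn=-1 S1=28 S2=15 S3=-3 S4=22 blocked=[1, 2, 3, 4]
Op 8: conn=-1 S1=44 S2=15 S3=-3 S4=22 blocked=[1, 2, 3, 4]
Op 9: conn=-1 S1=44 S2=15 S3=-3 S4=40 blocked=[1, 2, 3, 4]
Op 10: conn=-1 S1=44 S2=39 S3=-3 S4=40 blocked=[1, 2, 3, 4]
Op 11: conn=10 S1=44 S2=39 S3=-3 S4=40 blocked=[3]
Op 12: conn=2 S1=36 S2=39 S3=-3 S4=40 blocked=[3]

Answer: S3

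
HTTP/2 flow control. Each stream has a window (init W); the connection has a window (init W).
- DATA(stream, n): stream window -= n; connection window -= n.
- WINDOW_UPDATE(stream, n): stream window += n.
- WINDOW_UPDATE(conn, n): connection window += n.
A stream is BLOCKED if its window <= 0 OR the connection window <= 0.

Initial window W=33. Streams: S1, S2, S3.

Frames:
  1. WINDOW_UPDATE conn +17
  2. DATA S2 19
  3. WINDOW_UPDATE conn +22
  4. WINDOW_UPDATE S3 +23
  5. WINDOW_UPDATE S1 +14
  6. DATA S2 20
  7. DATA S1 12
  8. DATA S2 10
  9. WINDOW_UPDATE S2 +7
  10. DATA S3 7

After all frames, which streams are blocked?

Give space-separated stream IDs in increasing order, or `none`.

Op 1: conn=50 S1=33 S2=33 S3=33 blocked=[]
Op 2: conn=31 S1=33 S2=14 S3=33 blocked=[]
Op 3: conn=53 S1=33 S2=14 S3=33 blocked=[]
Op 4: conn=53 S1=33 S2=14 S3=56 blocked=[]
Op 5: conn=53 S1=47 S2=14 S3=56 blocked=[]
Op 6: conn=33 S1=47 S2=-6 S3=56 blocked=[2]
Op 7: conn=21 S1=35 S2=-6 S3=56 blocked=[2]
Op 8: conn=11 S1=35 S2=-16 S3=56 blocked=[2]
Op 9: conn=11 S1=35 S2=-9 S3=56 blocked=[2]
Op 10: conn=4 S1=35 S2=-9 S3=49 blocked=[2]

Answer: S2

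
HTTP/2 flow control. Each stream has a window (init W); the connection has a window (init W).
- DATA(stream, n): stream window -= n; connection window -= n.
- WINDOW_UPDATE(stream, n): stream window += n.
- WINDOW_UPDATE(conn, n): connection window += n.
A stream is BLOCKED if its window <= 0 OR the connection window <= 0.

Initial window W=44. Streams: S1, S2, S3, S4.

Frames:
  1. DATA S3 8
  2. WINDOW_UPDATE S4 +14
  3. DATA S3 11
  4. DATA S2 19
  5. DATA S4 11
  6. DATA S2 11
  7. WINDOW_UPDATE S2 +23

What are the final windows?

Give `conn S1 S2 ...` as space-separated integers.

Answer: -16 44 37 25 47

Derivation:
Op 1: conn=36 S1=44 S2=44 S3=36 S4=44 blocked=[]
Op 2: conn=36 S1=44 S2=44 S3=36 S4=58 blocked=[]
Op 3: conn=25 S1=44 S2=44 S3=25 S4=58 blocked=[]
Op 4: conn=6 S1=44 S2=25 S3=25 S4=58 blocked=[]
Op 5: conn=-5 S1=44 S2=25 S3=25 S4=47 blocked=[1, 2, 3, 4]
Op 6: conn=-16 S1=44 S2=14 S3=25 S4=47 blocked=[1, 2, 3, 4]
Op 7: conn=-16 S1=44 S2=37 S3=25 S4=47 blocked=[1, 2, 3, 4]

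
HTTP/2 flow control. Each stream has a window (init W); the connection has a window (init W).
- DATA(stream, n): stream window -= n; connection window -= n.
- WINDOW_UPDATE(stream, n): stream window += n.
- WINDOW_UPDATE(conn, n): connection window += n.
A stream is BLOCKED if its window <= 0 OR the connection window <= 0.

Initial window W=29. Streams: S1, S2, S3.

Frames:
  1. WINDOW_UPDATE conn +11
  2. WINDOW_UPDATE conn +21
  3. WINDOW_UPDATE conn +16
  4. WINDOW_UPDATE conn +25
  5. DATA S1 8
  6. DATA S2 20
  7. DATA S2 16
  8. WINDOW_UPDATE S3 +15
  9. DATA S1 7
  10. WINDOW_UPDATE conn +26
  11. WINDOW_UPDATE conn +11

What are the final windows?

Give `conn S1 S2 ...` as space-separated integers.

Answer: 88 14 -7 44

Derivation:
Op 1: conn=40 S1=29 S2=29 S3=29 blocked=[]
Op 2: conn=61 S1=29 S2=29 S3=29 blocked=[]
Op 3: conn=77 S1=29 S2=29 S3=29 blocked=[]
Op 4: conn=102 S1=29 S2=29 S3=29 blocked=[]
Op 5: conn=94 S1=21 S2=29 S3=29 blocked=[]
Op 6: conn=74 S1=21 S2=9 S3=29 blocked=[]
Op 7: conn=58 S1=21 S2=-7 S3=29 blocked=[2]
Op 8: conn=58 S1=21 S2=-7 S3=44 blocked=[2]
Op 9: conn=51 S1=14 S2=-7 S3=44 blocked=[2]
Op 10: conn=77 S1=14 S2=-7 S3=44 blocked=[2]
Op 11: conn=88 S1=14 S2=-7 S3=44 blocked=[2]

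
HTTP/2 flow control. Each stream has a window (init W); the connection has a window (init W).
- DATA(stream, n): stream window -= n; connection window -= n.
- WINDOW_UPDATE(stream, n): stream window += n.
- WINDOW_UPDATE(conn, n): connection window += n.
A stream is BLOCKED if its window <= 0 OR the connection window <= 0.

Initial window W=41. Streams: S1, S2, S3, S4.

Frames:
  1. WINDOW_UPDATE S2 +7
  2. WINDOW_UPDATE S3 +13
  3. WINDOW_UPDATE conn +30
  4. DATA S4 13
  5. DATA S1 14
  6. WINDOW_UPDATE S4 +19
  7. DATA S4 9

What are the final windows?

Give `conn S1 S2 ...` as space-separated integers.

Op 1: conn=41 S1=41 S2=48 S3=41 S4=41 blocked=[]
Op 2: conn=41 S1=41 S2=48 S3=54 S4=41 blocked=[]
Op 3: conn=71 S1=41 S2=48 S3=54 S4=41 blocked=[]
Op 4: conn=58 S1=41 S2=48 S3=54 S4=28 blocked=[]
Op 5: conn=44 S1=27 S2=48 S3=54 S4=28 blocked=[]
Op 6: conn=44 S1=27 S2=48 S3=54 S4=47 blocked=[]
Op 7: conn=35 S1=27 S2=48 S3=54 S4=38 blocked=[]

Answer: 35 27 48 54 38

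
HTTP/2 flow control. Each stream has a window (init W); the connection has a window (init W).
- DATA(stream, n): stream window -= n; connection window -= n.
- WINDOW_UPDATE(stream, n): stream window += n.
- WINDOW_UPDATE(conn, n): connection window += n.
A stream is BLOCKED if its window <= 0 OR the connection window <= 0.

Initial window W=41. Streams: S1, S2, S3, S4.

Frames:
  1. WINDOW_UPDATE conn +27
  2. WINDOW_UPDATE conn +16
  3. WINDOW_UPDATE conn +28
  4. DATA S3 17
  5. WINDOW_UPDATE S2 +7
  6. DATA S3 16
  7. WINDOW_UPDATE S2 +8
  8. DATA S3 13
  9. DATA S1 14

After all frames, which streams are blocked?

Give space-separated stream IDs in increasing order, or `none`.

Op 1: conn=68 S1=41 S2=41 S3=41 S4=41 blocked=[]
Op 2: conn=84 S1=41 S2=41 S3=41 S4=41 blocked=[]
Op 3: conn=112 S1=41 S2=41 S3=41 S4=41 blocked=[]
Op 4: conn=95 S1=41 S2=41 S3=24 S4=41 blocked=[]
Op 5: conn=95 S1=41 S2=48 S3=24 S4=41 blocked=[]
Op 6: conn=79 S1=41 S2=48 S3=8 S4=41 blocked=[]
Op 7: conn=79 S1=41 S2=56 S3=8 S4=41 blocked=[]
Op 8: conn=66 S1=41 S2=56 S3=-5 S4=41 blocked=[3]
Op 9: conn=52 S1=27 S2=56 S3=-5 S4=41 blocked=[3]

Answer: S3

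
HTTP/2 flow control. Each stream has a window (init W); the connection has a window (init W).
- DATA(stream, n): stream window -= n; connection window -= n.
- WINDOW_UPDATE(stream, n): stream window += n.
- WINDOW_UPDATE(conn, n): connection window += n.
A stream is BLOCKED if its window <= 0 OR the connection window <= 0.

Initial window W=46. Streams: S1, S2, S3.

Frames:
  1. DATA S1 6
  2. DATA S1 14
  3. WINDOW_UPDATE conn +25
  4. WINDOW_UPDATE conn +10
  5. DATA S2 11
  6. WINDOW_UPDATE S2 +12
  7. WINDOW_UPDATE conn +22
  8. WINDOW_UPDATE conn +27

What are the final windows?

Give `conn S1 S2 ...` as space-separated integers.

Answer: 99 26 47 46

Derivation:
Op 1: conn=40 S1=40 S2=46 S3=46 blocked=[]
Op 2: conn=26 S1=26 S2=46 S3=46 blocked=[]
Op 3: conn=51 S1=26 S2=46 S3=46 blocked=[]
Op 4: conn=61 S1=26 S2=46 S3=46 blocked=[]
Op 5: conn=50 S1=26 S2=35 S3=46 blocked=[]
Op 6: conn=50 S1=26 S2=47 S3=46 blocked=[]
Op 7: conn=72 S1=26 S2=47 S3=46 blocked=[]
Op 8: conn=99 S1=26 S2=47 S3=46 blocked=[]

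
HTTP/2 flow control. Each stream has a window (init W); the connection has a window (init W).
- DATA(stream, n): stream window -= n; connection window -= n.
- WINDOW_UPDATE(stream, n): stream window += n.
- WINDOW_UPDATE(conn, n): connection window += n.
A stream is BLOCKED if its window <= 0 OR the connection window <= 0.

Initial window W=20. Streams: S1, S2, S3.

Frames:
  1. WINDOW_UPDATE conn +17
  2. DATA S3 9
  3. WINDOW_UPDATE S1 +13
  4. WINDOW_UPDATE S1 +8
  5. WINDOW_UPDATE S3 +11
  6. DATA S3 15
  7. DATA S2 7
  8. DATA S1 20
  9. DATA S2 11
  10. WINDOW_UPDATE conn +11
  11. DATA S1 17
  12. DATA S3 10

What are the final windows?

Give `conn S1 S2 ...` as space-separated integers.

Answer: -41 4 2 -3

Derivation:
Op 1: conn=37 S1=20 S2=20 S3=20 blocked=[]
Op 2: conn=28 S1=20 S2=20 S3=11 blocked=[]
Op 3: conn=28 S1=33 S2=20 S3=11 blocked=[]
Op 4: conn=28 S1=41 S2=20 S3=11 blocked=[]
Op 5: conn=28 S1=41 S2=20 S3=22 blocked=[]
Op 6: conn=13 S1=41 S2=20 S3=7 blocked=[]
Op 7: conn=6 S1=41 S2=13 S3=7 blocked=[]
Op 8: conn=-14 S1=21 S2=13 S3=7 blocked=[1, 2, 3]
Op 9: conn=-25 S1=21 S2=2 S3=7 blocked=[1, 2, 3]
Op 10: conn=-14 S1=21 S2=2 S3=7 blocked=[1, 2, 3]
Op 11: conn=-31 S1=4 S2=2 S3=7 blocked=[1, 2, 3]
Op 12: conn=-41 S1=4 S2=2 S3=-3 blocked=[1, 2, 3]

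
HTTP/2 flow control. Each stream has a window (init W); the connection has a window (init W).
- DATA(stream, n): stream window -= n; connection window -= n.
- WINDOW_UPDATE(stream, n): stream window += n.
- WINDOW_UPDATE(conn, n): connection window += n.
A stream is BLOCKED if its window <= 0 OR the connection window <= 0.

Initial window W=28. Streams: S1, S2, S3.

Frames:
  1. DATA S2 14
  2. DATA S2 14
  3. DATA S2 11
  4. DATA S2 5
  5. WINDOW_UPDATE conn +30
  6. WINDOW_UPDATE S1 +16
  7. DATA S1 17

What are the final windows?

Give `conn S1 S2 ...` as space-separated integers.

Answer: -3 27 -16 28

Derivation:
Op 1: conn=14 S1=28 S2=14 S3=28 blocked=[]
Op 2: conn=0 S1=28 S2=0 S3=28 blocked=[1, 2, 3]
Op 3: conn=-11 S1=28 S2=-11 S3=28 blocked=[1, 2, 3]
Op 4: conn=-16 S1=28 S2=-16 S3=28 blocked=[1, 2, 3]
Op 5: conn=14 S1=28 S2=-16 S3=28 blocked=[2]
Op 6: conn=14 S1=44 S2=-16 S3=28 blocked=[2]
Op 7: conn=-3 S1=27 S2=-16 S3=28 blocked=[1, 2, 3]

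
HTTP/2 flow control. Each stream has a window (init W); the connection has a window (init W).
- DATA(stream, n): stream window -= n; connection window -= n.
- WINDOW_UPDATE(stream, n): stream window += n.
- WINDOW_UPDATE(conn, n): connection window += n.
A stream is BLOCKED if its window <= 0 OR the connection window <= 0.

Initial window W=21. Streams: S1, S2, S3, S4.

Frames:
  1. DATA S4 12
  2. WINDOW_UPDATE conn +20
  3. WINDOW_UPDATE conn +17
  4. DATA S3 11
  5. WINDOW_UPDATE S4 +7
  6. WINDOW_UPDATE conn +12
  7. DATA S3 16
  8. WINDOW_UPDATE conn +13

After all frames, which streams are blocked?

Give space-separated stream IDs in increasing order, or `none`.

Op 1: conn=9 S1=21 S2=21 S3=21 S4=9 blocked=[]
Op 2: conn=29 S1=21 S2=21 S3=21 S4=9 blocked=[]
Op 3: conn=46 S1=21 S2=21 S3=21 S4=9 blocked=[]
Op 4: conn=35 S1=21 S2=21 S3=10 S4=9 blocked=[]
Op 5: conn=35 S1=21 S2=21 S3=10 S4=16 blocked=[]
Op 6: conn=47 S1=21 S2=21 S3=10 S4=16 blocked=[]
Op 7: conn=31 S1=21 S2=21 S3=-6 S4=16 blocked=[3]
Op 8: conn=44 S1=21 S2=21 S3=-6 S4=16 blocked=[3]

Answer: S3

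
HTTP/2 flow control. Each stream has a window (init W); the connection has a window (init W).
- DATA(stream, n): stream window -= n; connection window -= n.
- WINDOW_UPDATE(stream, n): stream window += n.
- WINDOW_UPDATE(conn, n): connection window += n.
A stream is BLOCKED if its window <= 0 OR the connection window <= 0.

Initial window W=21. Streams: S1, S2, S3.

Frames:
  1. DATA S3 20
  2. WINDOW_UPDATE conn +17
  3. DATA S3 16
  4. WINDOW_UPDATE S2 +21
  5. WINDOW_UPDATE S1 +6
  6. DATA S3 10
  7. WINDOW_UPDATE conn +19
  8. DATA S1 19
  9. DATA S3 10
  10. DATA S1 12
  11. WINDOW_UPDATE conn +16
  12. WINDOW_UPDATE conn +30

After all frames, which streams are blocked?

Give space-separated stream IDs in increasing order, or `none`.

Op 1: conn=1 S1=21 S2=21 S3=1 blocked=[]
Op 2: conn=18 S1=21 S2=21 S3=1 blocked=[]
Op 3: conn=2 S1=21 S2=21 S3=-15 blocked=[3]
Op 4: conn=2 S1=21 S2=42 S3=-15 blocked=[3]
Op 5: conn=2 S1=27 S2=42 S3=-15 blocked=[3]
Op 6: conn=-8 S1=27 S2=42 S3=-25 blocked=[1, 2, 3]
Op 7: conn=11 S1=27 S2=42 S3=-25 blocked=[3]
Op 8: conn=-8 S1=8 S2=42 S3=-25 blocked=[1, 2, 3]
Op 9: conn=-18 S1=8 S2=42 S3=-35 blocked=[1, 2, 3]
Op 10: conn=-30 S1=-4 S2=42 S3=-35 blocked=[1, 2, 3]
Op 11: conn=-14 S1=-4 S2=42 S3=-35 blocked=[1, 2, 3]
Op 12: conn=16 S1=-4 S2=42 S3=-35 blocked=[1, 3]

Answer: S1 S3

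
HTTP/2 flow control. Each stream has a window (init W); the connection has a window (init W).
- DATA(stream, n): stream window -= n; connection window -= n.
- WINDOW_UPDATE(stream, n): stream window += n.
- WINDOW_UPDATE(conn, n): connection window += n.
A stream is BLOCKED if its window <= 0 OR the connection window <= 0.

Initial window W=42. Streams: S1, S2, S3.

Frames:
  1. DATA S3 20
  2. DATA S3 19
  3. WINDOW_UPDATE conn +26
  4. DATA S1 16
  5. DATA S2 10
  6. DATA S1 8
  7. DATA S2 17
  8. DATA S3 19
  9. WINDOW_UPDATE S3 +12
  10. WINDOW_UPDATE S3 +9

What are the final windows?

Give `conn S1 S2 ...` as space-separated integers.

Op 1: conn=22 S1=42 S2=42 S3=22 blocked=[]
Op 2: conn=3 S1=42 S2=42 S3=3 blocked=[]
Op 3: conn=29 S1=42 S2=42 S3=3 blocked=[]
Op 4: conn=13 S1=26 S2=42 S3=3 blocked=[]
Op 5: conn=3 S1=26 S2=32 S3=3 blocked=[]
Op 6: conn=-5 S1=18 S2=32 S3=3 blocked=[1, 2, 3]
Op 7: conn=-22 S1=18 S2=15 S3=3 blocked=[1, 2, 3]
Op 8: conn=-41 S1=18 S2=15 S3=-16 blocked=[1, 2, 3]
Op 9: conn=-41 S1=18 S2=15 S3=-4 blocked=[1, 2, 3]
Op 10: conn=-41 S1=18 S2=15 S3=5 blocked=[1, 2, 3]

Answer: -41 18 15 5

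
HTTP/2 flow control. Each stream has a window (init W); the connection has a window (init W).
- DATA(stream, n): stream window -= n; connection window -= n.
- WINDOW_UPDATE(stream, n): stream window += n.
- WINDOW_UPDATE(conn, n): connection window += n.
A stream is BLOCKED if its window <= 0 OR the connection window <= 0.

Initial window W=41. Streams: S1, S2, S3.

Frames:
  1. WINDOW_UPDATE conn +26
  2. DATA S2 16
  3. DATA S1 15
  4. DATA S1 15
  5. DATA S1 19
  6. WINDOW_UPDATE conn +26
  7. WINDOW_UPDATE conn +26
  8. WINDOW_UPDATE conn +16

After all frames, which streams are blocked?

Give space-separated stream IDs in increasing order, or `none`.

Op 1: conn=67 S1=41 S2=41 S3=41 blocked=[]
Op 2: conn=51 S1=41 S2=25 S3=41 blocked=[]
Op 3: conn=36 S1=26 S2=25 S3=41 blocked=[]
Op 4: conn=21 S1=11 S2=25 S3=41 blocked=[]
Op 5: conn=2 S1=-8 S2=25 S3=41 blocked=[1]
Op 6: conn=28 S1=-8 S2=25 S3=41 blocked=[1]
Op 7: conn=54 S1=-8 S2=25 S3=41 blocked=[1]
Op 8: conn=70 S1=-8 S2=25 S3=41 blocked=[1]

Answer: S1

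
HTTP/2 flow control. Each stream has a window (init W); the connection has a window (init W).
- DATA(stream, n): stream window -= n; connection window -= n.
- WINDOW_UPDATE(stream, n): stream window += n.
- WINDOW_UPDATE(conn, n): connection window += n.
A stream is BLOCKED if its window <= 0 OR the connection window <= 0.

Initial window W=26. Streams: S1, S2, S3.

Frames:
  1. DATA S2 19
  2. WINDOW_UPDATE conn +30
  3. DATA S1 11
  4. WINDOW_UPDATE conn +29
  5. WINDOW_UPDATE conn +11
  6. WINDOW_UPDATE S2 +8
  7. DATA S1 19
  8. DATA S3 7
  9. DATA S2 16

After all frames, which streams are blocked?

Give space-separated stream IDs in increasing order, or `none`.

Op 1: conn=7 S1=26 S2=7 S3=26 blocked=[]
Op 2: conn=37 S1=26 S2=7 S3=26 blocked=[]
Op 3: conn=26 S1=15 S2=7 S3=26 blocked=[]
Op 4: conn=55 S1=15 S2=7 S3=26 blocked=[]
Op 5: conn=66 S1=15 S2=7 S3=26 blocked=[]
Op 6: conn=66 S1=15 S2=15 S3=26 blocked=[]
Op 7: conn=47 S1=-4 S2=15 S3=26 blocked=[1]
Op 8: conn=40 S1=-4 S2=15 S3=19 blocked=[1]
Op 9: conn=24 S1=-4 S2=-1 S3=19 blocked=[1, 2]

Answer: S1 S2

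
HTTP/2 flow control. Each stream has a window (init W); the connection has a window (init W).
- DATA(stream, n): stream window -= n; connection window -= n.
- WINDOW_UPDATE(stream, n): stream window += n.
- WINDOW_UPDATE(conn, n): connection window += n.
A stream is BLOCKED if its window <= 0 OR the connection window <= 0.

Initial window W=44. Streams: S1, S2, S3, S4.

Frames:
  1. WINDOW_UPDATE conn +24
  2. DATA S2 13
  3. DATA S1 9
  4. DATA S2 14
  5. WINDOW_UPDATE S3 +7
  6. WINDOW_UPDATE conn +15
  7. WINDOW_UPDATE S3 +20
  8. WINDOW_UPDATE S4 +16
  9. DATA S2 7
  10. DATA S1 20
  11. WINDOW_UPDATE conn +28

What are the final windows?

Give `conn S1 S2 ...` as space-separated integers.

Op 1: conn=68 S1=44 S2=44 S3=44 S4=44 blocked=[]
Op 2: conn=55 S1=44 S2=31 S3=44 S4=44 blocked=[]
Op 3: conn=46 S1=35 S2=31 S3=44 S4=44 blocked=[]
Op 4: conn=32 S1=35 S2=17 S3=44 S4=44 blocked=[]
Op 5: conn=32 S1=35 S2=17 S3=51 S4=44 blocked=[]
Op 6: conn=47 S1=35 S2=17 S3=51 S4=44 blocked=[]
Op 7: conn=47 S1=35 S2=17 S3=71 S4=44 blocked=[]
Op 8: conn=47 S1=35 S2=17 S3=71 S4=60 blocked=[]
Op 9: conn=40 S1=35 S2=10 S3=71 S4=60 blocked=[]
Op 10: conn=20 S1=15 S2=10 S3=71 S4=60 blocked=[]
Op 11: conn=48 S1=15 S2=10 S3=71 S4=60 blocked=[]

Answer: 48 15 10 71 60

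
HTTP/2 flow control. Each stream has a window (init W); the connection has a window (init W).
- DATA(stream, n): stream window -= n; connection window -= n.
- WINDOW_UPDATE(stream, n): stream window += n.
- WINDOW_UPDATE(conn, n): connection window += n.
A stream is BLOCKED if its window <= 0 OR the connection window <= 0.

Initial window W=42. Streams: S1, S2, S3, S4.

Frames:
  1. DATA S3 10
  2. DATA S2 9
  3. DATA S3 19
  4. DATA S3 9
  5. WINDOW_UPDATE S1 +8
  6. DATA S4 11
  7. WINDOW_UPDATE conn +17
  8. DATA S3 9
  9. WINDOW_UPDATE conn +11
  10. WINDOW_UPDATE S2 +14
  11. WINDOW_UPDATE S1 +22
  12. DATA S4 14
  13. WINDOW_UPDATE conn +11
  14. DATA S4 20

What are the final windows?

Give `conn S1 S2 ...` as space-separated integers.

Answer: -20 72 47 -5 -3

Derivation:
Op 1: conn=32 S1=42 S2=42 S3=32 S4=42 blocked=[]
Op 2: conn=23 S1=42 S2=33 S3=32 S4=42 blocked=[]
Op 3: conn=4 S1=42 S2=33 S3=13 S4=42 blocked=[]
Op 4: conn=-5 S1=42 S2=33 S3=4 S4=42 blocked=[1, 2, 3, 4]
Op 5: conn=-5 S1=50 S2=33 S3=4 S4=42 blocked=[1, 2, 3, 4]
Op 6: conn=-16 S1=50 S2=33 S3=4 S4=31 blocked=[1, 2, 3, 4]
Op 7: conn=1 S1=50 S2=33 S3=4 S4=31 blocked=[]
Op 8: conn=-8 S1=50 S2=33 S3=-5 S4=31 blocked=[1, 2, 3, 4]
Op 9: conn=3 S1=50 S2=33 S3=-5 S4=31 blocked=[3]
Op 10: conn=3 S1=50 S2=47 S3=-5 S4=31 blocked=[3]
Op 11: conn=3 S1=72 S2=47 S3=-5 S4=31 blocked=[3]
Op 12: conn=-11 S1=72 S2=47 S3=-5 S4=17 blocked=[1, 2, 3, 4]
Op 13: conn=0 S1=72 S2=47 S3=-5 S4=17 blocked=[1, 2, 3, 4]
Op 14: conn=-20 S1=72 S2=47 S3=-5 S4=-3 blocked=[1, 2, 3, 4]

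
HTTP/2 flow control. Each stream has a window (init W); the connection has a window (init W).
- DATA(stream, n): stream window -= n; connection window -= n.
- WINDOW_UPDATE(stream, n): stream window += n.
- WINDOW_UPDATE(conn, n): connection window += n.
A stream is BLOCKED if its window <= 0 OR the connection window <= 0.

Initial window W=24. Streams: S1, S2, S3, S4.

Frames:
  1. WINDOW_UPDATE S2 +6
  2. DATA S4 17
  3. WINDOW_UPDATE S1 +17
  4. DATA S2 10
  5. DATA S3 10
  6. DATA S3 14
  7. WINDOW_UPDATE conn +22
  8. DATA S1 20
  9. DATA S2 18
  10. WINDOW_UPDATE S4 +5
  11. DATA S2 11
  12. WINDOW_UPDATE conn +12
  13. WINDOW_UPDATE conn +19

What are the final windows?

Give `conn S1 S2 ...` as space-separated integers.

Answer: -23 21 -9 0 12

Derivation:
Op 1: conn=24 S1=24 S2=30 S3=24 S4=24 blocked=[]
Op 2: conn=7 S1=24 S2=30 S3=24 S4=7 blocked=[]
Op 3: conn=7 S1=41 S2=30 S3=24 S4=7 blocked=[]
Op 4: conn=-3 S1=41 S2=20 S3=24 S4=7 blocked=[1, 2, 3, 4]
Op 5: conn=-13 S1=41 S2=20 S3=14 S4=7 blocked=[1, 2, 3, 4]
Op 6: conn=-27 S1=41 S2=20 S3=0 S4=7 blocked=[1, 2, 3, 4]
Op 7: conn=-5 S1=41 S2=20 S3=0 S4=7 blocked=[1, 2, 3, 4]
Op 8: conn=-25 S1=21 S2=20 S3=0 S4=7 blocked=[1, 2, 3, 4]
Op 9: conn=-43 S1=21 S2=2 S3=0 S4=7 blocked=[1, 2, 3, 4]
Op 10: conn=-43 S1=21 S2=2 S3=0 S4=12 blocked=[1, 2, 3, 4]
Op 11: conn=-54 S1=21 S2=-9 S3=0 S4=12 blocked=[1, 2, 3, 4]
Op 12: conn=-42 S1=21 S2=-9 S3=0 S4=12 blocked=[1, 2, 3, 4]
Op 13: conn=-23 S1=21 S2=-9 S3=0 S4=12 blocked=[1, 2, 3, 4]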